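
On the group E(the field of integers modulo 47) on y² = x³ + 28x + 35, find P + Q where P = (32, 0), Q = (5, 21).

(32, 0) + (5, 21). λ = (21 - 0)/(5 - 32) ≡ 21/20 mod 47. 20⁻¹ ≡ 40 (mod 47), so λ ≡ 41.
  x = λ² - 32 - 5 = 1681 - 37 ≡ 46; y = λ·(32 - 46) - 0 ≡ 37. → (46, 37)

(46, 37)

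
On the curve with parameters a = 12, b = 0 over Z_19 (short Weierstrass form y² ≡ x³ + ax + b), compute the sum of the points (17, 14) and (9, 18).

(17, 14) + (9, 18). λ = (18 - 14)/(9 - 17) ≡ 4/11 mod 19. 11⁻¹ ≡ 7 (mod 19) since 11·7 = 77 ≡ 1, so λ ≡ 9.
  x = λ² - 17 - 9 = 81 - 26 ≡ 17; y = λ·(17 - 17) - 14 ≡ 5. → (17, 5)

(17, 5)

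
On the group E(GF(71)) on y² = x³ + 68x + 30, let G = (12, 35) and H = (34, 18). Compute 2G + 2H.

(19, 67)

First 2G:
Repeated addition: build up to 2G.
2G: tangent at (12, 35): λ = (3·12² + 68)/(2·35) ≡ 3/70. 70⁻¹ ≡ 70 (mod 71) since 70·70 = 4900 ≡ 1, so λ ≡ 3·70 ≡ 68.
  x = λ² - 12 - 12 = 4624 - 24 ≡ 56; y = λ·(12 - 56) - 35 ≡ 26. → (56, 26)
2G = (56, 26).
Next 2H:
Repeated addition: build up to 2H.
2H: tangent at (34, 18): λ = (3·34² + 68)/(2·18) ≡ 57/36. 36⁻¹ ≡ 2 (mod 71), so λ ≡ 57·2 ≡ 43.
  x = λ² - 34 - 34 = 1849 - 68 ≡ 6; y = λ·(34 - 6) - 18 ≡ 50. → (6, 50)
2H = (6, 50).
Finally 2G + 2H:
(56, 26) + (6, 50). λ = (50 - 26)/(6 - 56) ≡ 24/21 mod 71. 21⁻¹ ≡ 44 (mod 71) since 21·44 = 924 ≡ 1, so λ ≡ 62.
  x = λ² - 56 - 6 = 3844 - 62 ≡ 19; y = λ·(56 - 19) - 26 ≡ 67. → (19, 67)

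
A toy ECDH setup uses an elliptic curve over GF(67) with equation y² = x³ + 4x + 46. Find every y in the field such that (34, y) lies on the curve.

31, 36

x³ + 4x + 46 = 39486 ≡ 23 (mod 67).
Square roots of 23 mod 67: 31 and 36 (since 31² = 961 ≡ 23).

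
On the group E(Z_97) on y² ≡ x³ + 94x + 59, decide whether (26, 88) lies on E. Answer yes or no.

no

y² = 88² ≡ 81; x³ + 94x + 59 = 20079 ≡ 0 (mod 97). 81 ≠ 0.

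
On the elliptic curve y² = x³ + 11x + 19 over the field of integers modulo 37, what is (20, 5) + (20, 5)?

(35, 10)

tangent at (20, 5): λ = (3·20² + 11)/(2·5) ≡ 27/10. 10⁻¹ ≡ 26 (mod 37), so λ ≡ 27·26 ≡ 36.
  x = λ² - 20 - 20 = 1296 - 40 ≡ 35; y = λ·(20 - 35) - 5 ≡ 10. → (35, 10)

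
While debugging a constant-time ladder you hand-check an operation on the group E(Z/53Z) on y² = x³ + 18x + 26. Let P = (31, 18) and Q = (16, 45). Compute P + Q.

(31, 18) + (16, 45). λ = (45 - 18)/(16 - 31) ≡ 27/38 mod 53. 38⁻¹ ≡ 7 (mod 53), so λ ≡ 30.
  x = λ² - 31 - 16 = 900 - 47 ≡ 5; y = λ·(31 - 5) - 18 ≡ 20. → (5, 20)

(5, 20)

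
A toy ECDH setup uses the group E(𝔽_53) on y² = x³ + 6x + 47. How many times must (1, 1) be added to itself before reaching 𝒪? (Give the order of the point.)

12

2P: tangent at (1, 1): λ = (3·1² + 6)/(2·1) ≡ 9/2. 2⁻¹ ≡ 27 (mod 53) since 2·27 = 54 ≡ 1, so λ ≡ 9·27 ≡ 31.
  x = λ² - 1 - 1 = 961 - 2 ≡ 5; y = λ·(1 - 5) - 1 ≡ 34. → (5, 34)
3P: (5, 34) + (1, 1). λ = (1 - 34)/(1 - 5) ≡ 20/49 mod 53. 49⁻¹ ≡ 13 (mod 53), so λ ≡ 48.
  x = λ² - 5 - 1 = 2304 - 6 ≡ 19; y = λ·(5 - 19) - 34 ≡ 36. → (19, 36)
4P: (19, 36) + (1, 1). λ = (1 - 36)/(1 - 19) ≡ 18/35 mod 53. 35⁻¹ ≡ 50 (mod 53), so λ ≡ 52.
  x = λ² - 19 - 1 = 2704 - 20 ≡ 34; y = λ·(19 - 34) - 36 ≡ 32. → (34, 32)
5P: (34, 32) + (1, 1). λ = (1 - 32)/(1 - 34) ≡ 22/20 mod 53. 20⁻¹ ≡ 8 (mod 53) since 20·8 = 160 ≡ 1, so λ ≡ 17.
  x = λ² - 34 - 1 = 289 - 35 ≡ 42; y = λ·(34 - 42) - 32 ≡ 44. → (42, 44)
6P: (42, 44) + (1, 1). λ = (1 - 44)/(1 - 42) ≡ 10/12 mod 53. 12⁻¹ ≡ 31 (mod 53), so λ ≡ 45.
  x = λ² - 42 - 1 = 2025 - 43 ≡ 21; y = λ·(42 - 21) - 44 ≡ 0. → (21, 0)
7P: (21, 0) + (1, 1). λ = (1 - 0)/(1 - 21) ≡ 1/33 mod 53. 33⁻¹ ≡ 45 (mod 53) since 33·45 = 1485 ≡ 1, so λ ≡ 45.
  x = λ² - 21 - 1 = 2025 - 22 ≡ 42; y = λ·(21 - 42) - 0 ≡ 9. → (42, 9)
8P: (42, 9) + (1, 1). λ = (1 - 9)/(1 - 42) ≡ 45/12 mod 53. 12⁻¹ ≡ 31 (mod 53), so λ ≡ 17.
  x = λ² - 42 - 1 = 289 - 43 ≡ 34; y = λ·(42 - 34) - 9 ≡ 21. → (34, 21)
9P: (34, 21) + (1, 1). λ = (1 - 21)/(1 - 34) ≡ 33/20 mod 53. 20⁻¹ ≡ 8 (mod 53), so λ ≡ 52.
  x = λ² - 34 - 1 = 2704 - 35 ≡ 19; y = λ·(34 - 19) - 21 ≡ 17. → (19, 17)
10P: (19, 17) + (1, 1). λ = (1 - 17)/(1 - 19) ≡ 37/35 mod 53. 35⁻¹ ≡ 50 (mod 53), so λ ≡ 48.
  x = λ² - 19 - 1 = 2304 - 20 ≡ 5; y = λ·(19 - 5) - 17 ≡ 19. → (5, 19)
11P: (5, 19) + (1, 1). λ = (1 - 19)/(1 - 5) ≡ 35/49 mod 53. 49⁻¹ ≡ 13 (mod 53), so λ ≡ 31.
  x = λ² - 5 - 1 = 961 - 6 ≡ 1; y = λ·(5 - 1) - 19 ≡ 52. → (1, 52)
12P: (1, 52) + (1, 1): same x and y₁ ≡ -y₂, so the sum is 𝒪.
12P = 𝒪, so the order is 12.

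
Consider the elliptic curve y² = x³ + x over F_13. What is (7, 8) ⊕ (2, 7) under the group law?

(3, 11)

(7, 8) + (2, 7). λ = (7 - 8)/(2 - 7) ≡ 12/8 mod 13. 8⁻¹ ≡ 5 (mod 13) since 8·5 = 40 ≡ 1, so λ ≡ 8.
  x = λ² - 7 - 2 = 64 - 9 ≡ 3; y = λ·(7 - 3) - 8 ≡ 11. → (3, 11)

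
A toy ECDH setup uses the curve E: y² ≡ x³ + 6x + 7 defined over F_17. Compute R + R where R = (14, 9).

(7, 1)

tangent at (14, 9): λ = (3·14² + 6)/(2·9) ≡ 16/1. 1⁻¹ ≡ 1 (mod 17) since 1·1 = 1 ≡ 1, so λ ≡ 16·1 ≡ 16.
  x = λ² - 14 - 14 = 256 - 28 ≡ 7; y = λ·(14 - 7) - 9 ≡ 1. → (7, 1)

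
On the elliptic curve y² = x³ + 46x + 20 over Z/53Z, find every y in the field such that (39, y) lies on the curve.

x³ + 46x + 20 = 61133 ≡ 24 (mod 53).
Square roots of 24 mod 53: 17 and 36 (since 17² = 289 ≡ 24).

17, 36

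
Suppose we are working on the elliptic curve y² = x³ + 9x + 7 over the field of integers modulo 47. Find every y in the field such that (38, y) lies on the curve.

none

x³ + 9x + 7 = 55221 ≡ 43 (mod 47).
43 is a non-residue mod 47; no y exists.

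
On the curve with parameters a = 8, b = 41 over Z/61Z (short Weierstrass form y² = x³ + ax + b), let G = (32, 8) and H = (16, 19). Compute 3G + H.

First 3G:
Repeated addition: build up to 3G.
2G: tangent at (32, 8): λ = (3·32² + 8)/(2·8) ≡ 30/16. 16⁻¹ ≡ 42 (mod 61) since 16·42 = 672 ≡ 1, so λ ≡ 30·42 ≡ 40.
  x = λ² - 32 - 32 = 1600 - 64 ≡ 11; y = λ·(32 - 11) - 8 ≡ 39. → (11, 39)
3G: (11, 39) + (32, 8). λ = (8 - 39)/(32 - 11) ≡ 30/21 mod 61. 21⁻¹ ≡ 32 (mod 61), so λ ≡ 45.
  x = λ² - 11 - 32 = 2025 - 43 ≡ 30; y = λ·(11 - 30) - 39 ≡ 21. → (30, 21)
3G = (30, 21).
Finally 3G + H:
(30, 21) + (16, 19). λ = (19 - 21)/(16 - 30) ≡ 59/47 mod 61. 47⁻¹ ≡ 13 (mod 61), so λ ≡ 35.
  x = λ² - 30 - 16 = 1225 - 46 ≡ 20; y = λ·(30 - 20) - 21 ≡ 24. → (20, 24)

(20, 24)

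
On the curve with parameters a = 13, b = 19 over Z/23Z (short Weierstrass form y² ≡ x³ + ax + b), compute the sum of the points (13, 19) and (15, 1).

(13, 19) + (15, 1). λ = (1 - 19)/(15 - 13) ≡ 5/2 mod 23. 2⁻¹ ≡ 12 (mod 23), so λ ≡ 14.
  x = λ² - 13 - 15 = 196 - 28 ≡ 7; y = λ·(13 - 7) - 19 ≡ 19. → (7, 19)

(7, 19)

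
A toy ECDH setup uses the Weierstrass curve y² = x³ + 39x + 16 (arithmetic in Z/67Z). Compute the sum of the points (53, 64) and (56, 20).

(53, 64) + (56, 20). λ = (20 - 64)/(56 - 53) ≡ 23/3 mod 67. 3⁻¹ ≡ 45 (mod 67), so λ ≡ 30.
  x = λ² - 53 - 56 = 900 - 109 ≡ 54; y = λ·(53 - 54) - 64 ≡ 40. → (54, 40)

(54, 40)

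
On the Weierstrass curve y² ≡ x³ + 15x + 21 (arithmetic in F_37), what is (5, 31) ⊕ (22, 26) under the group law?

(5, 31) + (22, 26). λ = (26 - 31)/(22 - 5) ≡ 32/17 mod 37. 17⁻¹ ≡ 24 (mod 37), so λ ≡ 28.
  x = λ² - 5 - 22 = 784 - 27 ≡ 17; y = λ·(5 - 17) - 31 ≡ 3. → (17, 3)

(17, 3)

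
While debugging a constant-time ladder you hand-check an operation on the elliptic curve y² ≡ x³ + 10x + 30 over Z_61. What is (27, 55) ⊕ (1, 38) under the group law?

(42, 22)

(27, 55) + (1, 38). λ = (38 - 55)/(1 - 27) ≡ 44/35 mod 61. 35⁻¹ ≡ 7 (mod 61), so λ ≡ 3.
  x = λ² - 27 - 1 = 9 - 28 ≡ 42; y = λ·(27 - 42) - 55 ≡ 22. → (42, 22)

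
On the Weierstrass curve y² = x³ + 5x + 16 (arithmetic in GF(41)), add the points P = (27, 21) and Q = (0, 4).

(32, 29)

(27, 21) + (0, 4). λ = (4 - 21)/(0 - 27) ≡ 24/14 mod 41. 14⁻¹ ≡ 3 (mod 41), so λ ≡ 31.
  x = λ² - 27 - 0 = 961 - 27 ≡ 32; y = λ·(27 - 32) - 21 ≡ 29. → (32, 29)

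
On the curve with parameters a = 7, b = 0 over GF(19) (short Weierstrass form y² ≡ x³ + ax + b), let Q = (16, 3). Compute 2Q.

tangent at (16, 3): λ = (3·16² + 7)/(2·3) ≡ 15/6. 6⁻¹ ≡ 16 (mod 19), so λ ≡ 15·16 ≡ 12.
  x = λ² - 16 - 16 = 144 - 32 ≡ 17; y = λ·(16 - 17) - 3 ≡ 4. → (17, 4)

(17, 4)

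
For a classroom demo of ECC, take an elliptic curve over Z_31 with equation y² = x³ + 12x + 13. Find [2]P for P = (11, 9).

(3, 13)

tangent at (11, 9): λ = (3·11² + 12)/(2·9) ≡ 3/18. 18⁻¹ ≡ 19 (mod 31), so λ ≡ 3·19 ≡ 26.
  x = λ² - 11 - 11 = 676 - 22 ≡ 3; y = λ·(11 - 3) - 9 ≡ 13. → (3, 13)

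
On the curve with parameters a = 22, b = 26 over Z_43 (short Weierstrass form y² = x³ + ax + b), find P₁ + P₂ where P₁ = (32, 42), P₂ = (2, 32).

(32, 42) + (2, 32). λ = (32 - 42)/(2 - 32) ≡ 33/13 mod 43. 13⁻¹ ≡ 10 (mod 43), so λ ≡ 29.
  x = λ² - 32 - 2 = 841 - 34 ≡ 33; y = λ·(32 - 33) - 42 ≡ 15. → (33, 15)

(33, 15)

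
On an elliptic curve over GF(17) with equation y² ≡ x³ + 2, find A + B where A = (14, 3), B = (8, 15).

(16, 1)

(14, 3) + (8, 15). λ = (15 - 3)/(8 - 14) ≡ 12/11 mod 17. 11⁻¹ ≡ 14 (mod 17), so λ ≡ 15.
  x = λ² - 14 - 8 = 225 - 22 ≡ 16; y = λ·(14 - 16) - 3 ≡ 1. → (16, 1)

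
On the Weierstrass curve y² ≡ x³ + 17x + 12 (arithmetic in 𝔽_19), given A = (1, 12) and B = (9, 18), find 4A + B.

First 4A:
Double-and-add on 4 = (100)₂. Start with A = (1, 12) for the leading 1-bit.
double: tangent at (1, 12): λ = (3·1² + 17)/(2·12) ≡ 1/5. 5⁻¹ ≡ 4 (mod 19), so λ ≡ 1·4 ≡ 4.
  x = λ² - 1 - 1 = 16 - 2 ≡ 14; y = λ·(1 - 14) - 12 ≡ 12. → (14, 12)
double: tangent at (14, 12): λ = (3·14² + 17)/(2·12) ≡ 16/5. 5⁻¹ ≡ 4 (mod 19), so λ ≡ 16·4 ≡ 7.
  x = λ² - 14 - 14 = 49 - 28 ≡ 2; y = λ·(14 - 2) - 12 ≡ 15. → (2, 15)
4A = (2, 15).
Finally 4A + B:
(2, 15) + (9, 18). λ = (18 - 15)/(9 - 2) ≡ 3/7 mod 19. 7⁻¹ ≡ 11 (mod 19), so λ ≡ 14.
  x = λ² - 2 - 9 = 196 - 11 ≡ 14; y = λ·(2 - 14) - 15 ≡ 7. → (14, 7)

(14, 7)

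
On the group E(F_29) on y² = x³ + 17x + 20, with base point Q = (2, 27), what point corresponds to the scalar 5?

Repeated addition: build up to 5Q.
2Q: tangent at (2, 27): λ = (3·2² + 17)/(2·27) ≡ 0/25. 25⁻¹ ≡ 7 (mod 29), so λ ≡ 0·7 ≡ 0.
  x = λ² - 2 - 2 = 0 - 4 ≡ 25; y = λ·(2 - 25) - 27 ≡ 2. → (25, 2)
3Q: (25, 2) + (2, 27). λ = (27 - 2)/(2 - 25) ≡ 25/6 mod 29. 6⁻¹ ≡ 5 (mod 29) since 6·5 = 30 ≡ 1, so λ ≡ 9.
  x = λ² - 25 - 2 = 81 - 27 ≡ 25; y = λ·(25 - 25) - 2 ≡ 27. → (25, 27)
4Q: (25, 27) + (2, 27). λ = (27 - 27)/(2 - 25) ≡ 0/6 mod 29. 6⁻¹ ≡ 5 (mod 29) since 6·5 = 30 ≡ 1, so λ ≡ 0.
  x = λ² - 25 - 2 = 0 - 27 ≡ 2; y = λ·(25 - 2) - 27 ≡ 2. → (2, 2)
5Q: (2, 2) + (2, 27): same x and y₁ ≡ -y₂, so the sum is ∞.

O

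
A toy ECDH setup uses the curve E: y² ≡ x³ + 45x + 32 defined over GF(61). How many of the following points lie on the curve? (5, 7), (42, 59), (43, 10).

(5, 7): 7² ≡ 49, rhs ≡ 16 → off.
(42, 59): 59² ≡ 4, rhs ≡ 4 → on.
(43, 10): 10² ≡ 39, rhs ≡ 39 → on.

2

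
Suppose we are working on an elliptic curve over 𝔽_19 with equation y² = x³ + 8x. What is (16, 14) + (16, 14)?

tangent at (16, 14): λ = (3·16² + 8)/(2·14) ≡ 16/9. 9⁻¹ ≡ 17 (mod 19), so λ ≡ 16·17 ≡ 6.
  x = λ² - 16 - 16 = 36 - 32 ≡ 4; y = λ·(16 - 4) - 14 ≡ 1. → (4, 1)

(4, 1)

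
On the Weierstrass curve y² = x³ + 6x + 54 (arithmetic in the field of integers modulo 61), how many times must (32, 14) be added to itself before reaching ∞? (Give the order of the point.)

8

2P: tangent at (32, 14): λ = (3·32² + 6)/(2·14) ≡ 28/28. 28⁻¹ ≡ 24 (mod 61) since 28·24 = 672 ≡ 1, so λ ≡ 28·24 ≡ 1.
  x = λ² - 32 - 32 = 1 - 64 ≡ 59; y = λ·(32 - 59) - 14 ≡ 20. → (59, 20)
3P: (59, 20) + (32, 14). λ = (14 - 20)/(32 - 59) ≡ 55/34 mod 61. 34⁻¹ ≡ 9 (mod 61), so λ ≡ 7.
  x = λ² - 59 - 32 = 49 - 91 ≡ 19; y = λ·(59 - 19) - 20 ≡ 16. → (19, 16)
4P: (19, 16) + (32, 14). λ = (14 - 16)/(32 - 19) ≡ 59/13 mod 61. 13⁻¹ ≡ 47 (mod 61), so λ ≡ 28.
  x = λ² - 19 - 32 = 784 - 51 ≡ 1; y = λ·(19 - 1) - 16 ≡ 0. → (1, 0)
5P: (1, 0) + (32, 14). λ = (14 - 0)/(32 - 1) ≡ 14/31 mod 61. 31⁻¹ ≡ 2 (mod 61), so λ ≡ 28.
  x = λ² - 1 - 32 = 784 - 33 ≡ 19; y = λ·(1 - 19) - 0 ≡ 45. → (19, 45)
6P: (19, 45) + (32, 14). λ = (14 - 45)/(32 - 19) ≡ 30/13 mod 61. 13⁻¹ ≡ 47 (mod 61) since 13·47 = 611 ≡ 1, so λ ≡ 7.
  x = λ² - 19 - 32 = 49 - 51 ≡ 59; y = λ·(19 - 59) - 45 ≡ 41. → (59, 41)
7P: (59, 41) + (32, 14). λ = (14 - 41)/(32 - 59) ≡ 34/34 mod 61. 34⁻¹ ≡ 9 (mod 61) since 34·9 = 306 ≡ 1, so λ ≡ 1.
  x = λ² - 59 - 32 = 1 - 91 ≡ 32; y = λ·(59 - 32) - 41 ≡ 47. → (32, 47)
8P: (32, 47) + (32, 14): same x and y₁ ≡ -y₂, so the sum is ∞.
8P = ∞, so the order is 8.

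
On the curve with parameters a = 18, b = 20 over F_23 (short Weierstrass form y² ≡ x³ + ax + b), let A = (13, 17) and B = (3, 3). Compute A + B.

(13, 17) + (3, 3). λ = (3 - 17)/(3 - 13) ≡ 9/13 mod 23. 13⁻¹ ≡ 16 (mod 23) since 13·16 = 208 ≡ 1, so λ ≡ 6.
  x = λ² - 13 - 3 = 36 - 16 ≡ 20; y = λ·(13 - 20) - 17 ≡ 10. → (20, 10)

(20, 10)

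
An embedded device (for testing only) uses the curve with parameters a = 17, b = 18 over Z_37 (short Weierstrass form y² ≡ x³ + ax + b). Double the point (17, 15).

(29, 31)

tangent at (17, 15): λ = (3·17² + 17)/(2·15) ≡ 33/30. 30⁻¹ ≡ 21 (mod 37), so λ ≡ 33·21 ≡ 27.
  x = λ² - 17 - 17 = 729 - 34 ≡ 29; y = λ·(17 - 29) - 15 ≡ 31. → (29, 31)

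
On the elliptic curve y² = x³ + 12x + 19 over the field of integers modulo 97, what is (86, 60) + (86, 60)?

tangent at (86, 60): λ = (3·86² + 12)/(2·60) ≡ 84/23. 23⁻¹ ≡ 38 (mod 97), so λ ≡ 84·38 ≡ 88.
  x = λ² - 86 - 86 = 7744 - 172 ≡ 6; y = λ·(86 - 6) - 60 ≡ 93. → (6, 93)

(6, 93)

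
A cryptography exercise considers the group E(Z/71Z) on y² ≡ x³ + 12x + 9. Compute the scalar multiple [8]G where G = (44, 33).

(65, 54)

Double-and-add on 8 = (1000)₂. Start with G = (44, 33) for the leading 1-bit.
double: tangent at (44, 33): λ = (3·44² + 12)/(2·33) ≡ 69/66. 66⁻¹ ≡ 14 (mod 71) since 66·14 = 924 ≡ 1, so λ ≡ 69·14 ≡ 43.
  x = λ² - 44 - 44 = 1849 - 88 ≡ 57; y = λ·(44 - 57) - 33 ≡ 47. → (57, 47)
double: tangent at (57, 47): λ = (3·57² + 12)/(2·47) ≡ 32/23. 23⁻¹ ≡ 34 (mod 71), so λ ≡ 32·34 ≡ 23.
  x = λ² - 57 - 57 = 529 - 114 ≡ 60; y = λ·(57 - 60) - 47 ≡ 26. → (60, 26)
double: tangent at (60, 26): λ = (3·60² + 12)/(2·26) ≡ 20/52. 52⁻¹ ≡ 56 (mod 71) since 52·56 = 2912 ≡ 1, so λ ≡ 20·56 ≡ 55.
  x = λ² - 60 - 60 = 3025 - 120 ≡ 65; y = λ·(60 - 65) - 26 ≡ 54. → (65, 54)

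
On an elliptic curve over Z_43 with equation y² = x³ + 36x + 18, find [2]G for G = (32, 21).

(37, 39)

tangent at (32, 21): λ = (3·32² + 36)/(2·21) ≡ 12/42. 42⁻¹ ≡ 42 (mod 43), so λ ≡ 12·42 ≡ 31.
  x = λ² - 32 - 32 = 961 - 64 ≡ 37; y = λ·(32 - 37) - 21 ≡ 39. → (37, 39)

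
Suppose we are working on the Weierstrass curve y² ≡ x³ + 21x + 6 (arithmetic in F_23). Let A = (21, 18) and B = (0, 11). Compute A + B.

(20, 13)

(21, 18) + (0, 11). λ = (11 - 18)/(0 - 21) ≡ 16/2 mod 23. 2⁻¹ ≡ 12 (mod 23), so λ ≡ 8.
  x = λ² - 21 - 0 = 64 - 21 ≡ 20; y = λ·(21 - 20) - 18 ≡ 13. → (20, 13)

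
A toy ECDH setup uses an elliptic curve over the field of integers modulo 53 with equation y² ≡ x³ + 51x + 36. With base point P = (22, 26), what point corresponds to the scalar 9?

(41, 9)

Double-and-add on 9 = (1001)₂. Start with P = (22, 26) for the leading 1-bit.
double: tangent at (22, 26): λ = (3·22² + 51)/(2·26) ≡ 19/52. 52⁻¹ ≡ 52 (mod 53), so λ ≡ 19·52 ≡ 34.
  x = λ² - 22 - 22 = 1156 - 44 ≡ 52; y = λ·(22 - 52) - 26 ≡ 14. → (52, 14)
double: tangent at (52, 14): λ = (3·52² + 51)/(2·14) ≡ 1/28. 28⁻¹ ≡ 36 (mod 53), so λ ≡ 1·36 ≡ 36.
  x = λ² - 52 - 52 = 1296 - 104 ≡ 26; y = λ·(52 - 26) - 14 ≡ 21. → (26, 21)
double: tangent at (26, 21): λ = (3·26² + 51)/(2·21) ≡ 12/42. 42⁻¹ ≡ 24 (mod 53) since 42·24 = 1008 ≡ 1, so λ ≡ 12·24 ≡ 23.
  x = λ² - 26 - 26 = 529 - 52 ≡ 0; y = λ·(26 - 0) - 21 ≡ 47. → (0, 47)
add P: (0, 47) + (22, 26). λ = (26 - 47)/(22 - 0) ≡ 32/22 mod 53. 22⁻¹ ≡ 41 (mod 53), so λ ≡ 40.
  x = λ² - 0 - 22 = 1600 - 22 ≡ 41; y = λ·(0 - 41) - 47 ≡ 9. → (41, 9)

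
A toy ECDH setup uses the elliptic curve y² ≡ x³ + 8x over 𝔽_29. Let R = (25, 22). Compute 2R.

(24, 3)

tangent at (25, 22): λ = (3·25² + 8)/(2·22) ≡ 27/15. 15⁻¹ ≡ 2 (mod 29), so λ ≡ 27·2 ≡ 25.
  x = λ² - 25 - 25 = 625 - 50 ≡ 24; y = λ·(25 - 24) - 22 ≡ 3. → (24, 3)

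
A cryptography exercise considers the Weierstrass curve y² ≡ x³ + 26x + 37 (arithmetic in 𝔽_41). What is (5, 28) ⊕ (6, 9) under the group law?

(22, 8)

(5, 28) + (6, 9). λ = (9 - 28)/(6 - 5) ≡ 22/1 mod 41. 1⁻¹ ≡ 1 (mod 41), so λ ≡ 22.
  x = λ² - 5 - 6 = 484 - 11 ≡ 22; y = λ·(5 - 22) - 28 ≡ 8. → (22, 8)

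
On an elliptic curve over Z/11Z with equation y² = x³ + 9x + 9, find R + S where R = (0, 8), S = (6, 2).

(0, 8) + (6, 2). λ = (2 - 8)/(6 - 0) ≡ 5/6 mod 11. 6⁻¹ ≡ 2 (mod 11) since 6·2 = 12 ≡ 1, so λ ≡ 10.
  x = λ² - 0 - 6 = 100 - 6 ≡ 6; y = λ·(0 - 6) - 8 ≡ 9. → (6, 9)

(6, 9)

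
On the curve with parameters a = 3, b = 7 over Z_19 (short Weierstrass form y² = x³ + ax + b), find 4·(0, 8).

Write G = (0, 8).
Repeated addition: build up to 4G.
2G: tangent at (0, 8): λ = (3·0² + 3)/(2·8) ≡ 3/16. 16⁻¹ ≡ 6 (mod 19), so λ ≡ 3·6 ≡ 18.
  x = λ² - 0 - 0 = 324 - 0 ≡ 1; y = λ·(0 - 1) - 8 ≡ 12. → (1, 12)
3G: (1, 12) + (0, 8). λ = (8 - 12)/(0 - 1) ≡ 15/18 mod 19. 18⁻¹ ≡ 18 (mod 19) since 18·18 = 324 ≡ 1, so λ ≡ 4.
  x = λ² - 1 - 0 = 16 - 1 ≡ 15; y = λ·(1 - 15) - 12 ≡ 8. → (15, 8)
4G: (15, 8) + (0, 8). λ = (8 - 8)/(0 - 15) ≡ 0/4 mod 19. 4⁻¹ ≡ 5 (mod 19) since 4·5 = 20 ≡ 1, so λ ≡ 0.
  x = λ² - 15 - 0 = 0 - 15 ≡ 4; y = λ·(15 - 4) - 8 ≡ 11. → (4, 11)

(4, 11)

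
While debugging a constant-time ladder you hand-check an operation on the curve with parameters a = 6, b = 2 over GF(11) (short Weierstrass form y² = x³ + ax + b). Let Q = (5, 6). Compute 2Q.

(6, 1)

tangent at (5, 6): λ = (3·5² + 6)/(2·6) ≡ 4/1. 1⁻¹ ≡ 1 (mod 11), so λ ≡ 4·1 ≡ 4.
  x = λ² - 5 - 5 = 16 - 10 ≡ 6; y = λ·(5 - 6) - 6 ≡ 1. → (6, 1)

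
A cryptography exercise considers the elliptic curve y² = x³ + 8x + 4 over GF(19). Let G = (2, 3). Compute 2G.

tangent at (2, 3): λ = (3·2² + 8)/(2·3) ≡ 1/6. 6⁻¹ ≡ 16 (mod 19), so λ ≡ 1·16 ≡ 16.
  x = λ² - 2 - 2 = 256 - 4 ≡ 5; y = λ·(2 - 5) - 3 ≡ 6. → (5, 6)

(5, 6)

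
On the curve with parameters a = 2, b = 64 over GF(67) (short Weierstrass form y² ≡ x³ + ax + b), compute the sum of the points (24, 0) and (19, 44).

(13, 64)

(24, 0) + (19, 44). λ = (44 - 0)/(19 - 24) ≡ 44/62 mod 67. 62⁻¹ ≡ 40 (mod 67), so λ ≡ 18.
  x = λ² - 24 - 19 = 324 - 43 ≡ 13; y = λ·(24 - 13) - 0 ≡ 64. → (13, 64)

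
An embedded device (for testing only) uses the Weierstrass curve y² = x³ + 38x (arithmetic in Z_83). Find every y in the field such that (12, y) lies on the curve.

21, 62

x³ + 38x + 0 = 2184 ≡ 26 (mod 83).
Square roots of 26 mod 83: 21 and 62 (since 21² = 441 ≡ 26).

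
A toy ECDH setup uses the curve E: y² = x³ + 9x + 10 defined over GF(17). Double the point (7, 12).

tangent at (7, 12): λ = (3·7² + 9)/(2·12) ≡ 3/7. 7⁻¹ ≡ 5 (mod 17), so λ ≡ 3·5 ≡ 15.
  x = λ² - 7 - 7 = 225 - 14 ≡ 7; y = λ·(7 - 7) - 12 ≡ 5. → (7, 5)

(7, 5)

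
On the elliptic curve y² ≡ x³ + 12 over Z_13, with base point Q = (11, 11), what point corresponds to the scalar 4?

Repeated addition: build up to 4Q.
2Q: tangent at (11, 11): λ = (3·11² + 0)/(2·11) ≡ 12/9. 9⁻¹ ≡ 3 (mod 13) since 9·3 = 27 ≡ 1, so λ ≡ 12·3 ≡ 10.
  x = λ² - 11 - 11 = 100 - 22 ≡ 0; y = λ·(11 - 0) - 11 ≡ 8. → (0, 8)
3Q: (0, 8) + (11, 11). λ = (11 - 8)/(11 - 0) ≡ 3/11 mod 13. 11⁻¹ ≡ 6 (mod 13) since 11·6 = 66 ≡ 1, so λ ≡ 5.
  x = λ² - 0 - 11 = 25 - 11 ≡ 1; y = λ·(0 - 1) - 8 ≡ 0. → (1, 0)
4Q: (1, 0) + (11, 11). λ = (11 - 0)/(11 - 1) ≡ 11/10 mod 13. 10⁻¹ ≡ 4 (mod 13), so λ ≡ 5.
  x = λ² - 1 - 11 = 25 - 12 ≡ 0; y = λ·(1 - 0) - 0 ≡ 5. → (0, 5)

(0, 5)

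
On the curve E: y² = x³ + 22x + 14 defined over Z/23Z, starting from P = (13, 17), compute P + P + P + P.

Repeated addition: build up to 4P.
2P: tangent at (13, 17): λ = (3·13² + 22)/(2·17) ≡ 0/11. 11⁻¹ ≡ 21 (mod 23) since 11·21 = 231 ≡ 1, so λ ≡ 0·21 ≡ 0.
  x = λ² - 13 - 13 = 0 - 26 ≡ 20; y = λ·(13 - 20) - 17 ≡ 6. → (20, 6)
3P: (20, 6) + (13, 17). λ = (17 - 6)/(13 - 20) ≡ 11/16 mod 23. 16⁻¹ ≡ 13 (mod 23), so λ ≡ 5.
  x = λ² - 20 - 13 = 25 - 33 ≡ 15; y = λ·(20 - 15) - 6 ≡ 19. → (15, 19)
4P: (15, 19) + (13, 17). λ = (17 - 19)/(13 - 15) ≡ 21/21 mod 23. 21⁻¹ ≡ 11 (mod 23), so λ ≡ 1.
  x = λ² - 15 - 13 = 1 - 28 ≡ 19; y = λ·(15 - 19) - 19 ≡ 0. → (19, 0)

(19, 0)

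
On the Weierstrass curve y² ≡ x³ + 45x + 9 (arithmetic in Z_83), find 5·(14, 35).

Write P = (14, 35).
Double-and-add on 5 = (101)₂. Start with P = (14, 35) for the leading 1-bit.
double: tangent at (14, 35): λ = (3·14² + 45)/(2·35) ≡ 52/70. 70⁻¹ ≡ 51 (mod 83), so λ ≡ 52·51 ≡ 79.
  x = λ² - 14 - 14 = 6241 - 28 ≡ 71; y = λ·(14 - 71) - 35 ≡ 27. → (71, 27)
double: tangent at (71, 27): λ = (3·71² + 45)/(2·27) ≡ 62/54. 54⁻¹ ≡ 20 (mod 83), so λ ≡ 62·20 ≡ 78.
  x = λ² - 71 - 71 = 6084 - 142 ≡ 49; y = λ·(71 - 49) - 27 ≡ 29. → (49, 29)
add P: (49, 29) + (14, 35). λ = (35 - 29)/(14 - 49) ≡ 6/48 mod 83. 48⁻¹ ≡ 64 (mod 83) since 48·64 = 3072 ≡ 1, so λ ≡ 52.
  x = λ² - 49 - 14 = 2704 - 63 ≡ 68; y = λ·(49 - 68) - 29 ≡ 62. → (68, 62)

(68, 62)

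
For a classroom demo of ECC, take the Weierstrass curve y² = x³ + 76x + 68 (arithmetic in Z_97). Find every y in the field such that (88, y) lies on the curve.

x³ + 76x + 68 = 688228 ≡ 13 (mod 97).
13 is a non-residue mod 97; no y exists.

none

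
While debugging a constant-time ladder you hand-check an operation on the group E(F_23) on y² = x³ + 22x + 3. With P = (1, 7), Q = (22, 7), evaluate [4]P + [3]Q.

First 4P:
Repeated addition: build up to 4P.
2P: tangent at (1, 7): λ = (3·1² + 22)/(2·7) ≡ 2/14. 14⁻¹ ≡ 5 (mod 23) since 14·5 = 70 ≡ 1, so λ ≡ 2·5 ≡ 10.
  x = λ² - 1 - 1 = 100 - 2 ≡ 6; y = λ·(1 - 6) - 7 ≡ 12. → (6, 12)
3P: (6, 12) + (1, 7). λ = (7 - 12)/(1 - 6) ≡ 18/18 mod 23. 18⁻¹ ≡ 9 (mod 23), so λ ≡ 1.
  x = λ² - 6 - 1 = 1 - 7 ≡ 17; y = λ·(6 - 17) - 12 ≡ 0. → (17, 0)
4P: (17, 0) + (1, 7). λ = (7 - 0)/(1 - 17) ≡ 7/7 mod 23. 7⁻¹ ≡ 10 (mod 23) since 7·10 = 70 ≡ 1, so λ ≡ 1.
  x = λ² - 17 - 1 = 1 - 18 ≡ 6; y = λ·(17 - 6) - 0 ≡ 11. → (6, 11)
4P = (6, 11).
Next 3Q:
Repeated addition: build up to 3Q.
2Q: tangent at (22, 7): λ = (3·22² + 22)/(2·7) ≡ 2/14. 14⁻¹ ≡ 5 (mod 23), so λ ≡ 2·5 ≡ 10.
  x = λ² - 22 - 22 = 100 - 44 ≡ 10; y = λ·(22 - 10) - 7 ≡ 21. → (10, 21)
3Q: (10, 21) + (22, 7). λ = (7 - 21)/(22 - 10) ≡ 9/12 mod 23. 12⁻¹ ≡ 2 (mod 23), so λ ≡ 18.
  x = λ² - 10 - 22 = 324 - 32 ≡ 16; y = λ·(10 - 16) - 21 ≡ 9. → (16, 9)
3Q = (16, 9).
Finally 4P + 3Q:
(6, 11) + (16, 9). λ = (9 - 11)/(16 - 6) ≡ 21/10 mod 23. 10⁻¹ ≡ 7 (mod 23), so λ ≡ 9.
  x = λ² - 6 - 16 = 81 - 22 ≡ 13; y = λ·(6 - 13) - 11 ≡ 18. → (13, 18)

(13, 18)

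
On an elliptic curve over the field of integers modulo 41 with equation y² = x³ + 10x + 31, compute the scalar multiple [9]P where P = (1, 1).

(2, 10)

Double-and-add on 9 = (1001)₂. Start with P = (1, 1) for the leading 1-bit.
double: tangent at (1, 1): λ = (3·1² + 10)/(2·1) ≡ 13/2. 2⁻¹ ≡ 21 (mod 41), so λ ≡ 13·21 ≡ 27.
  x = λ² - 1 - 1 = 729 - 2 ≡ 30; y = λ·(1 - 30) - 1 ≡ 36. → (30, 36)
double: tangent at (30, 36): λ = (3·30² + 10)/(2·36) ≡ 4/31. 31⁻¹ ≡ 4 (mod 41), so λ ≡ 4·4 ≡ 16.
  x = λ² - 30 - 30 = 256 - 60 ≡ 32; y = λ·(30 - 32) - 36 ≡ 14. → (32, 14)
double: tangent at (32, 14): λ = (3·32² + 10)/(2·14) ≡ 7/28. 28⁻¹ ≡ 22 (mod 41), so λ ≡ 7·22 ≡ 31.
  x = λ² - 32 - 32 = 961 - 64 ≡ 36; y = λ·(32 - 36) - 14 ≡ 26. → (36, 26)
add P: (36, 26) + (1, 1). λ = (1 - 26)/(1 - 36) ≡ 16/6 mod 41. 6⁻¹ ≡ 7 (mod 41), so λ ≡ 30.
  x = λ² - 36 - 1 = 900 - 37 ≡ 2; y = λ·(36 - 2) - 26 ≡ 10. → (2, 10)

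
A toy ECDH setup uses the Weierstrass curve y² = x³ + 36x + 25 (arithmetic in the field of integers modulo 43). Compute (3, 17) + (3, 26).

The two points share x = 3 and their y-coordinates satisfy 17 + 26 ≡ 0 (mod 43), so they are inverses. Their sum is 𝒪.

O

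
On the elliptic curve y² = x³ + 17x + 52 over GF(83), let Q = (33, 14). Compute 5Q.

(33, 69)

Double-and-add on 5 = (101)₂. Start with Q = (33, 14) for the leading 1-bit.
double: tangent at (33, 14): λ = (3·33² + 17)/(2·14) ≡ 47/28. 28⁻¹ ≡ 3 (mod 83) since 28·3 = 84 ≡ 1, so λ ≡ 47·3 ≡ 58.
  x = λ² - 33 - 33 = 3364 - 66 ≡ 61; y = λ·(33 - 61) - 14 ≡ 22. → (61, 22)
double: tangent at (61, 22): λ = (3·61² + 17)/(2·22) ≡ 58/44. 44⁻¹ ≡ 17 (mod 83) since 44·17 = 748 ≡ 1, so λ ≡ 58·17 ≡ 73.
  x = λ² - 61 - 61 = 5329 - 122 ≡ 61; y = λ·(61 - 61) - 22 ≡ 61. → (61, 61)
add Q: (61, 61) + (33, 14). λ = (14 - 61)/(33 - 61) ≡ 36/55 mod 83. 55⁻¹ ≡ 80 (mod 83) since 55·80 = 4400 ≡ 1, so λ ≡ 58.
  x = λ² - 61 - 33 = 3364 - 94 ≡ 33; y = λ·(61 - 33) - 61 ≡ 69. → (33, 69)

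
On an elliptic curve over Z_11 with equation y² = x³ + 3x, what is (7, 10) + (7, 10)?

tangent at (7, 10): λ = (3·7² + 3)/(2·10) ≡ 7/9. 9⁻¹ ≡ 5 (mod 11) since 9·5 = 45 ≡ 1, so λ ≡ 7·5 ≡ 2.
  x = λ² - 7 - 7 = 4 - 14 ≡ 1; y = λ·(7 - 1) - 10 ≡ 2. → (1, 2)

(1, 2)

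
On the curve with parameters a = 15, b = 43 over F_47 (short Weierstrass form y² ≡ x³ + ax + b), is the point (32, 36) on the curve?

y² = 36² ≡ 27; x³ + 15x + 43 = 33291 ≡ 15 (mod 47). 27 ≠ 15.

no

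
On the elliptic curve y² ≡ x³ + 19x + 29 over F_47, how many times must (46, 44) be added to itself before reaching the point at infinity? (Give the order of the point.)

2P: tangent at (46, 44): λ = (3·46² + 19)/(2·44) ≡ 22/41. 41⁻¹ ≡ 39 (mod 47) since 41·39 = 1599 ≡ 1, so λ ≡ 22·39 ≡ 12.
  x = λ² - 46 - 46 = 144 - 92 ≡ 5; y = λ·(46 - 5) - 44 ≡ 25. → (5, 25)
3P: (5, 25) + (46, 44). λ = (44 - 25)/(46 - 5) ≡ 19/41 mod 47. 41⁻¹ ≡ 39 (mod 47) since 41·39 = 1599 ≡ 1, so λ ≡ 36.
  x = λ² - 5 - 46 = 1296 - 51 ≡ 23; y = λ·(5 - 23) - 25 ≡ 32. → (23, 32)
4P: (23, 32) + (46, 44). λ = (44 - 32)/(46 - 23) ≡ 12/23 mod 47. 23⁻¹ ≡ 45 (mod 47) since 23·45 = 1035 ≡ 1, so λ ≡ 23.
  x = λ² - 23 - 46 = 529 - 69 ≡ 37; y = λ·(23 - 37) - 32 ≡ 22. → (37, 22)
5P: (37, 22) + (46, 44). λ = (44 - 22)/(46 - 37) ≡ 22/9 mod 47. 9⁻¹ ≡ 21 (mod 47), so λ ≡ 39.
  x = λ² - 37 - 46 = 1521 - 83 ≡ 28; y = λ·(37 - 28) - 22 ≡ 0. → (28, 0)
6P: (28, 0) + (46, 44). λ = (44 - 0)/(46 - 28) ≡ 44/18 mod 47. 18⁻¹ ≡ 34 (mod 47), so λ ≡ 39.
  x = λ² - 28 - 46 = 1521 - 74 ≡ 37; y = λ·(28 - 37) - 0 ≡ 25. → (37, 25)
7P: (37, 25) + (46, 44). λ = (44 - 25)/(46 - 37) ≡ 19/9 mod 47. 9⁻¹ ≡ 21 (mod 47) since 9·21 = 189 ≡ 1, so λ ≡ 23.
  x = λ² - 37 - 46 = 529 - 83 ≡ 23; y = λ·(37 - 23) - 25 ≡ 15. → (23, 15)
8P: (23, 15) + (46, 44). λ = (44 - 15)/(46 - 23) ≡ 29/23 mod 47. 23⁻¹ ≡ 45 (mod 47), so λ ≡ 36.
  x = λ² - 23 - 46 = 1296 - 69 ≡ 5; y = λ·(23 - 5) - 15 ≡ 22. → (5, 22)
9P: (5, 22) + (46, 44). λ = (44 - 22)/(46 - 5) ≡ 22/41 mod 47. 41⁻¹ ≡ 39 (mod 47) since 41·39 = 1599 ≡ 1, so λ ≡ 12.
  x = λ² - 5 - 46 = 144 - 51 ≡ 46; y = λ·(5 - 46) - 22 ≡ 3. → (46, 3)
10P: (46, 3) + (46, 44): same x and y₁ ≡ -y₂, so the sum is the point at infinity.
10P = the point at infinity, so the order is 10.

10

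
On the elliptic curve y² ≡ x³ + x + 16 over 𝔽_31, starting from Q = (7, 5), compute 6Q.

(9, 14)

Repeated addition: build up to 6Q.
2Q: tangent at (7, 5): λ = (3·7² + 1)/(2·5) ≡ 24/10. 10⁻¹ ≡ 28 (mod 31) since 10·28 = 280 ≡ 1, so λ ≡ 24·28 ≡ 21.
  x = λ² - 7 - 7 = 441 - 14 ≡ 24; y = λ·(7 - 24) - 5 ≡ 10. → (24, 10)
3Q: (24, 10) + (7, 5). λ = (5 - 10)/(7 - 24) ≡ 26/14 mod 31. 14⁻¹ ≡ 20 (mod 31) since 14·20 = 280 ≡ 1, so λ ≡ 24.
  x = λ² - 24 - 7 = 576 - 31 ≡ 18; y = λ·(24 - 18) - 10 ≡ 10. → (18, 10)
4Q: (18, 10) + (7, 5). λ = (5 - 10)/(7 - 18) ≡ 26/20 mod 31. 20⁻¹ ≡ 14 (mod 31), so λ ≡ 23.
  x = λ² - 18 - 7 = 529 - 25 ≡ 8; y = λ·(18 - 8) - 10 ≡ 3. → (8, 3)
5Q: (8, 3) + (7, 5). λ = (5 - 3)/(7 - 8) ≡ 2/30 mod 31. 30⁻¹ ≡ 30 (mod 31), so λ ≡ 29.
  x = λ² - 8 - 7 = 841 - 15 ≡ 20; y = λ·(8 - 20) - 3 ≡ 21. → (20, 21)
6Q: (20, 21) + (7, 5). λ = (5 - 21)/(7 - 20) ≡ 15/18 mod 31. 18⁻¹ ≡ 19 (mod 31) since 18·19 = 342 ≡ 1, so λ ≡ 6.
  x = λ² - 20 - 7 = 36 - 27 ≡ 9; y = λ·(20 - 9) - 21 ≡ 14. → (9, 14)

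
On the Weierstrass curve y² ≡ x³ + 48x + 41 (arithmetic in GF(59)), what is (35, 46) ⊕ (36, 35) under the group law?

(35, 46) + (36, 35). λ = (35 - 46)/(36 - 35) ≡ 48/1 mod 59. 1⁻¹ ≡ 1 (mod 59) since 1·1 = 1 ≡ 1, so λ ≡ 48.
  x = λ² - 35 - 36 = 2304 - 71 ≡ 50; y = λ·(35 - 50) - 46 ≡ 1. → (50, 1)

(50, 1)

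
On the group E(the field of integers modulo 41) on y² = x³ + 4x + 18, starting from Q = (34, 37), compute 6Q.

Double-and-add on 6 = (110)₂. Start with Q = (34, 37) for the leading 1-bit.
double: tangent at (34, 37): λ = (3·34² + 4)/(2·37) ≡ 28/33. 33⁻¹ ≡ 5 (mod 41), so λ ≡ 28·5 ≡ 17.
  x = λ² - 34 - 34 = 289 - 68 ≡ 16; y = λ·(34 - 16) - 37 ≡ 23. → (16, 23)
add Q: (16, 23) + (34, 37). λ = (37 - 23)/(34 - 16) ≡ 14/18 mod 41. 18⁻¹ ≡ 16 (mod 41) since 18·16 = 288 ≡ 1, so λ ≡ 19.
  x = λ² - 16 - 34 = 361 - 50 ≡ 24; y = λ·(16 - 24) - 23 ≡ 30. → (24, 30)
double: tangent at (24, 30): λ = (3·24² + 4)/(2·30) ≡ 10/19. 19⁻¹ ≡ 13 (mod 41), so λ ≡ 10·13 ≡ 7.
  x = λ² - 24 - 24 = 49 - 48 ≡ 1; y = λ·(24 - 1) - 30 ≡ 8. → (1, 8)

(1, 8)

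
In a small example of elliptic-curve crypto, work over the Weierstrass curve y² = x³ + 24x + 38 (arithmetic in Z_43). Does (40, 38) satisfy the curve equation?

yes

y² = 38² ≡ 25; x³ + 24x + 38 = 64998 ≡ 25 (mod 43). 25 = 25.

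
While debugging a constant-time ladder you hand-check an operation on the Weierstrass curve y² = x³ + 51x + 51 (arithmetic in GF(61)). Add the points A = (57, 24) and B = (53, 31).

(57, 37)

(57, 24) + (53, 31). λ = (31 - 24)/(53 - 57) ≡ 7/57 mod 61. 57⁻¹ ≡ 15 (mod 61) since 57·15 = 855 ≡ 1, so λ ≡ 44.
  x = λ² - 57 - 53 = 1936 - 110 ≡ 57; y = λ·(57 - 57) - 24 ≡ 37. → (57, 37)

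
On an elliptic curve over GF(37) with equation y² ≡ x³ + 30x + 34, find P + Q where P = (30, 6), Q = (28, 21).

(26, 1)

(30, 6) + (28, 21). λ = (21 - 6)/(28 - 30) ≡ 15/35 mod 37. 35⁻¹ ≡ 18 (mod 37) since 35·18 = 630 ≡ 1, so λ ≡ 11.
  x = λ² - 30 - 28 = 121 - 58 ≡ 26; y = λ·(30 - 26) - 6 ≡ 1. → (26, 1)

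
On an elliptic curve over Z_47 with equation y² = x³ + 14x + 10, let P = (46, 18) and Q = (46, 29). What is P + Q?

O

The two points share x = 46 and their y-coordinates satisfy 18 + 29 ≡ 0 (mod 47), so they are inverses. Their sum is the point at infinity.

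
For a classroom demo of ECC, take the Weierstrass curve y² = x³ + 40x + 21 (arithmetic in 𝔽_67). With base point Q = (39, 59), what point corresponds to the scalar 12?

Repeated addition: build up to 12Q.
2Q: tangent at (39, 59): λ = (3·39² + 40)/(2·59) ≡ 47/51. 51⁻¹ ≡ 46 (mod 67), so λ ≡ 47·46 ≡ 18.
  x = λ² - 39 - 39 = 324 - 78 ≡ 45; y = λ·(39 - 45) - 59 ≡ 34. → (45, 34)
3Q: (45, 34) + (39, 59). λ = (59 - 34)/(39 - 45) ≡ 25/61 mod 67. 61⁻¹ ≡ 11 (mod 67), so λ ≡ 7.
  x = λ² - 45 - 39 = 49 - 84 ≡ 32; y = λ·(45 - 32) - 34 ≡ 57. → (32, 57)
4Q: (32, 57) + (39, 59). λ = (59 - 57)/(39 - 32) ≡ 2/7 mod 67. 7⁻¹ ≡ 48 (mod 67) since 7·48 = 336 ≡ 1, so λ ≡ 29.
  x = λ² - 32 - 39 = 841 - 71 ≡ 33; y = λ·(32 - 33) - 57 ≡ 48. → (33, 48)
5Q: (33, 48) + (39, 59). λ = (59 - 48)/(39 - 33) ≡ 11/6 mod 67. 6⁻¹ ≡ 56 (mod 67) since 6·56 = 336 ≡ 1, so λ ≡ 13.
  x = λ² - 33 - 39 = 169 - 72 ≡ 30; y = λ·(33 - 30) - 48 ≡ 58. → (30, 58)
6Q: (30, 58) + (39, 59). λ = (59 - 58)/(39 - 30) ≡ 1/9 mod 67. 9⁻¹ ≡ 15 (mod 67) since 9·15 = 135 ≡ 1, so λ ≡ 15.
  x = λ² - 30 - 39 = 225 - 69 ≡ 22; y = λ·(30 - 22) - 58 ≡ 62. → (22, 62)
7Q: (22, 62) + (39, 59). λ = (59 - 62)/(39 - 22) ≡ 64/17 mod 67. 17⁻¹ ≡ 4 (mod 67) since 17·4 = 68 ≡ 1, so λ ≡ 55.
  x = λ² - 22 - 39 = 3025 - 61 ≡ 16; y = λ·(22 - 16) - 62 ≡ 0. → (16, 0)
8Q: (16, 0) + (39, 59). λ = (59 - 0)/(39 - 16) ≡ 59/23 mod 67. 23⁻¹ ≡ 35 (mod 67) since 23·35 = 805 ≡ 1, so λ ≡ 55.
  x = λ² - 16 - 39 = 3025 - 55 ≡ 22; y = λ·(16 - 22) - 0 ≡ 5. → (22, 5)
9Q: (22, 5) + (39, 59). λ = (59 - 5)/(39 - 22) ≡ 54/17 mod 67. 17⁻¹ ≡ 4 (mod 67), so λ ≡ 15.
  x = λ² - 22 - 39 = 225 - 61 ≡ 30; y = λ·(22 - 30) - 5 ≡ 9. → (30, 9)
10Q: (30, 9) + (39, 59). λ = (59 - 9)/(39 - 30) ≡ 50/9 mod 67. 9⁻¹ ≡ 15 (mod 67) since 9·15 = 135 ≡ 1, so λ ≡ 13.
  x = λ² - 30 - 39 = 169 - 69 ≡ 33; y = λ·(30 - 33) - 9 ≡ 19. → (33, 19)
11Q: (33, 19) + (39, 59). λ = (59 - 19)/(39 - 33) ≡ 40/6 mod 67. 6⁻¹ ≡ 56 (mod 67) since 6·56 = 336 ≡ 1, so λ ≡ 29.
  x = λ² - 33 - 39 = 841 - 72 ≡ 32; y = λ·(33 - 32) - 19 ≡ 10. → (32, 10)
12Q: (32, 10) + (39, 59). λ = (59 - 10)/(39 - 32) ≡ 49/7 mod 67. 7⁻¹ ≡ 48 (mod 67), so λ ≡ 7.
  x = λ² - 32 - 39 = 49 - 71 ≡ 45; y = λ·(32 - 45) - 10 ≡ 33. → (45, 33)

(45, 33)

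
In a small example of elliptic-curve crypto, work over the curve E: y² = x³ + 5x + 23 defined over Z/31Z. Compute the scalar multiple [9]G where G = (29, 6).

Double-and-add on 9 = (1001)₂. Start with G = (29, 6) for the leading 1-bit.
double: tangent at (29, 6): λ = (3·29² + 5)/(2·6) ≡ 17/12. 12⁻¹ ≡ 13 (mod 31), so λ ≡ 17·13 ≡ 4.
  x = λ² - 29 - 29 = 16 - 58 ≡ 20; y = λ·(29 - 20) - 6 ≡ 30. → (20, 30)
double: tangent at (20, 30): λ = (3·20² + 5)/(2·30) ≡ 27/29. 29⁻¹ ≡ 15 (mod 31) since 29·15 = 435 ≡ 1, so λ ≡ 27·15 ≡ 2.
  x = λ² - 20 - 20 = 4 - 40 ≡ 26; y = λ·(20 - 26) - 30 ≡ 20. → (26, 20)
double: tangent at (26, 20): λ = (3·26² + 5)/(2·20) ≡ 18/9. 9⁻¹ ≡ 7 (mod 31), so λ ≡ 18·7 ≡ 2.
  x = λ² - 26 - 26 = 4 - 52 ≡ 14; y = λ·(26 - 14) - 20 ≡ 4. → (14, 4)
add G: (14, 4) + (29, 6). λ = (6 - 4)/(29 - 14) ≡ 2/15 mod 31. 15⁻¹ ≡ 29 (mod 31), so λ ≡ 27.
  x = λ² - 14 - 29 = 729 - 43 ≡ 4; y = λ·(14 - 4) - 4 ≡ 18. → (4, 18)

(4, 18)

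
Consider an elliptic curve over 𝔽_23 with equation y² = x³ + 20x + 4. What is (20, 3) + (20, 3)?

tangent at (20, 3): λ = (3·20² + 20)/(2·3) ≡ 1/6. 6⁻¹ ≡ 4 (mod 23), so λ ≡ 1·4 ≡ 4.
  x = λ² - 20 - 20 = 16 - 40 ≡ 22; y = λ·(20 - 22) - 3 ≡ 12. → (22, 12)

(22, 12)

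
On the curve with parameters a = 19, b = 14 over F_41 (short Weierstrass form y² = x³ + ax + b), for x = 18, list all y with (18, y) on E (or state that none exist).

x³ + 19x + 14 = 6188 ≡ 38 (mod 41).
38 is a non-residue mod 41; no y exists.

none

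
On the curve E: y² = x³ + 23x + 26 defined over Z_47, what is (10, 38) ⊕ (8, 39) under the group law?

(41, 1)

(10, 38) + (8, 39). λ = (39 - 38)/(8 - 10) ≡ 1/45 mod 47. 45⁻¹ ≡ 23 (mod 47) since 45·23 = 1035 ≡ 1, so λ ≡ 23.
  x = λ² - 10 - 8 = 529 - 18 ≡ 41; y = λ·(10 - 41) - 38 ≡ 1. → (41, 1)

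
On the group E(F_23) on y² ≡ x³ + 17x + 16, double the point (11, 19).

tangent at (11, 19): λ = (3·11² + 17)/(2·19) ≡ 12/15. 15⁻¹ ≡ 20 (mod 23), so λ ≡ 12·20 ≡ 10.
  x = λ² - 11 - 11 = 100 - 22 ≡ 9; y = λ·(11 - 9) - 19 ≡ 1. → (9, 1)

(9, 1)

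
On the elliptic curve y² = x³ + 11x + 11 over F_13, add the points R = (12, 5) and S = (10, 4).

(12, 5) + (10, 4). λ = (4 - 5)/(10 - 12) ≡ 12/11 mod 13. 11⁻¹ ≡ 6 (mod 13) since 11·6 = 66 ≡ 1, so λ ≡ 7.
  x = λ² - 12 - 10 = 49 - 22 ≡ 1; y = λ·(12 - 1) - 5 ≡ 7. → (1, 7)

(1, 7)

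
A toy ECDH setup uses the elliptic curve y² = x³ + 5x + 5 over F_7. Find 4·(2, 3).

(1, 2)

Write P = (2, 3).
Repeated addition: build up to 4P.
2P: tangent at (2, 3): λ = (3·2² + 5)/(2·3) ≡ 3/6. 6⁻¹ ≡ 6 (mod 7), so λ ≡ 3·6 ≡ 4.
  x = λ² - 2 - 2 = 16 - 4 ≡ 5; y = λ·(2 - 5) - 3 ≡ 6. → (5, 6)
3P: (5, 6) + (2, 3). λ = (3 - 6)/(2 - 5) ≡ 4/4 mod 7. 4⁻¹ ≡ 2 (mod 7), so λ ≡ 1.
  x = λ² - 5 - 2 = 1 - 7 ≡ 1; y = λ·(5 - 1) - 6 ≡ 5. → (1, 5)
4P: (1, 5) + (2, 3). λ = (3 - 5)/(2 - 1) ≡ 5/1 mod 7. 1⁻¹ ≡ 1 (mod 7), so λ ≡ 5.
  x = λ² - 1 - 2 = 25 - 3 ≡ 1; y = λ·(1 - 1) - 5 ≡ 2. → (1, 2)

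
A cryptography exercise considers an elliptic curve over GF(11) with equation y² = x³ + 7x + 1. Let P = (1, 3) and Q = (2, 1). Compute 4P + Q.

First 4P:
Double-and-add on 4 = (100)₂. Start with P = (1, 3) for the leading 1-bit.
double: tangent at (1, 3): λ = (3·1² + 7)/(2·3) ≡ 10/6. 6⁻¹ ≡ 2 (mod 11), so λ ≡ 10·2 ≡ 9.
  x = λ² - 1 - 1 = 81 - 2 ≡ 2; y = λ·(1 - 2) - 3 ≡ 10. → (2, 10)
double: tangent at (2, 10): λ = (3·2² + 7)/(2·10) ≡ 8/9. 9⁻¹ ≡ 5 (mod 11), so λ ≡ 8·5 ≡ 7.
  x = λ² - 2 - 2 = 49 - 4 ≡ 1; y = λ·(2 - 1) - 10 ≡ 8. → (1, 8)
4P = (1, 8).
Finally 4P + Q:
(1, 8) + (2, 1). λ = (1 - 8)/(2 - 1) ≡ 4/1 mod 11. 1⁻¹ ≡ 1 (mod 11), so λ ≡ 4.
  x = λ² - 1 - 2 = 16 - 3 ≡ 2; y = λ·(1 - 2) - 8 ≡ 10. → (2, 10)

(2, 10)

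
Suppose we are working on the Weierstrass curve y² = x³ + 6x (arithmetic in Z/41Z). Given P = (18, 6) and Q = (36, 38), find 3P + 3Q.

First 3P:
Repeated addition: build up to 3P.
2P: tangent at (18, 6): λ = (3·18² + 6)/(2·6) ≡ 35/12. 12⁻¹ ≡ 24 (mod 41), so λ ≡ 35·24 ≡ 20.
  x = λ² - 18 - 18 = 400 - 36 ≡ 36; y = λ·(18 - 36) - 6 ≡ 3. → (36, 3)
3P: (36, 3) + (18, 6). λ = (6 - 3)/(18 - 36) ≡ 3/23 mod 41. 23⁻¹ ≡ 25 (mod 41) since 23·25 = 575 ≡ 1, so λ ≡ 34.
  x = λ² - 36 - 18 = 1156 - 54 ≡ 36; y = λ·(36 - 36) - 3 ≡ 38. → (36, 38)
3P = (36, 38).
Next 3Q:
Repeated addition: build up to 3Q.
2Q: tangent at (36, 38): λ = (3·36² + 6)/(2·38) ≡ 40/35. 35⁻¹ ≡ 34 (mod 41) since 35·34 = 1190 ≡ 1, so λ ≡ 40·34 ≡ 7.
  x = λ² - 36 - 36 = 49 - 72 ≡ 18; y = λ·(36 - 18) - 38 ≡ 6. → (18, 6)
3Q: (18, 6) + (36, 38). λ = (38 - 6)/(36 - 18) ≡ 32/18 mod 41. 18⁻¹ ≡ 16 (mod 41), so λ ≡ 20.
  x = λ² - 18 - 36 = 400 - 54 ≡ 18; y = λ·(18 - 18) - 6 ≡ 35. → (18, 35)
3Q = (18, 35).
Finally 3P + 3Q:
(36, 38) + (18, 35). λ = (35 - 38)/(18 - 36) ≡ 38/23 mod 41. 23⁻¹ ≡ 25 (mod 41) since 23·25 = 575 ≡ 1, so λ ≡ 7.
  x = λ² - 36 - 18 = 49 - 54 ≡ 36; y = λ·(36 - 36) - 38 ≡ 3. → (36, 3)

(36, 3)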